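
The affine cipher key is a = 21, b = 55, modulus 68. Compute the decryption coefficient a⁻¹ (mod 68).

13

Apply the Euclidean algorithm to 68 and 21:
68 = 3*21 + 5
21 = 4*5 + 1
5 = 5*1 + 0
Since gcd(21, 68) = 1, back-substitute to write 1 as a combination:
1 = 21 − 4·5
1 = −4·68 + 13·21
So 21·13 ≡ 1 (mod 68).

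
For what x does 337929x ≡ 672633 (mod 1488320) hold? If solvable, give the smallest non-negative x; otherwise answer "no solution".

150257

First find gcd(337929, 1488320):
1488320 = 4×337929 + 136604
337929 = 2×136604 + 64721
136604 = 2×64721 + 7162
64721 = 9×7162 + 263
7162 = 27×263 + 61
263 = 4×61 + 19
61 = 3×19 + 4
19 = 4×4 + 3
4 = 1×3 + 1
3 = 3×1 + 0
gcd = 1, so a unique solution mod 1488320 exists.
Back-substitute for the Bézout coefficients:
1 = 4 − 3
1 = −19 + 5·4
1 = 5·61 − 16·19
1 = −16·263 + 69·61
1 = 69·7162 − 1879·263
1 = −1879·64721 + 16980·7162
1 = 16980·136604 − 35839·64721
1 = −35839·337929 + 88658·136604
1 = 88658·1488320 − 390471·337929
So 337929·(-390471) ≡ 1 (mod 1488320), giving 337929⁻¹ ≡ 1097849.
x ≡ 337929⁻¹·672633 ≡ 1097849·672633 ≡ 150257 (mod 1488320).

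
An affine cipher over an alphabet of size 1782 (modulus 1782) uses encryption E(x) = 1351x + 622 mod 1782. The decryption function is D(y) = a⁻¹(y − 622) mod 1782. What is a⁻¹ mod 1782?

gcd(1782, 1351) by repeated division:
1782 = 1·1351 + 431
1351 = 3·431 + 58
431 = 7·58 + 25
58 = 2·25 + 8
25 = 3·8 + 1
8 = 8·1 + 0
gcd = 1, so the inverse exists. Back-substitute:
1 = 25 − 3·8
1 = −3·58 + 7·25
1 = 7·431 − 52·58
1 = −52·1351 + 163·431
1 = 163·1782 − 215·1351
Thus 1351·(-215) ≡ 1 (mod 1782); reducing, -215 mod 1782 = 1567.

1567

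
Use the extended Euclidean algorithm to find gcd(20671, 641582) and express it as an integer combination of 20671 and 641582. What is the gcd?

1

Repeated division:
641582 = 31×20671 + 781
20671 = 26×781 + 365
781 = 2×365 + 51
365 = 7×51 + 8
51 = 6×8 + 3
8 = 2×3 + 2
3 = 1×2 + 1
2 = 2×1 + 0
gcd(20671, 641582) = 1.
Back-substituting:
1 = 3 − 2
1 = −8 + 3·3
1 = 3·51 − 19·8
1 = −19·365 + 136·51
1 = 136·781 − 291·365
1 = −291·20671 + 7702·781
1 = 7702·641582 − 239053·20671
So 1 = (7702)·641582 + (-239053)·20671.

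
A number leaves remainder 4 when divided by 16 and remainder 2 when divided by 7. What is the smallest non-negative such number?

100

Write x = 4 + 16·k. Then 16·k ≡ 2 − 4 ≡ 5 (mod 7).
Need 16⁻¹ mod 7. Extended Euclid on (7, 2):
7 = 3·2 + 1
2 = 2·1 + 0
Back-substitute:
1 = 7 − 3·2
16⁻¹ ≡ 4 (mod 7), so k ≡ 4·5 ≡ 6 (mod 7).
x = 4 + 16·6 = 100.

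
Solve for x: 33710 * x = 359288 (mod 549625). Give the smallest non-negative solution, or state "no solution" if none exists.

gcd(33710, 549625):
549625 = 16×33710 + 10265
33710 = 3×10265 + 2915
10265 = 3×2915 + 1520
2915 = 1×1520 + 1395
1520 = 1×1395 + 125
1395 = 11×125 + 20
125 = 6×20 + 5
20 = 4×5 + 0
gcd = 5, but 5 ∤ 359288, so the congruence has no solution.

no solution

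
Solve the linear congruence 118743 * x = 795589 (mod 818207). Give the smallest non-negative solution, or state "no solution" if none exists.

486605

First find gcd(118743, 818207):
818207 = 6*118743 + 105749
118743 = 1*105749 + 12994
105749 = 8*12994 + 1797
12994 = 7*1797 + 415
1797 = 4*415 + 137
415 = 3*137 + 4
137 = 34*4 + 1
4 = 4*1 + 0
gcd = 1, so a unique solution mod 818207 exists.
Back-substitute for the Bézout coefficients:
1 = 137 − 34·4
1 = −34·415 + 103·137
1 = 103·1797 − 446·415
1 = −446·12994 + 3225·1797
1 = 3225·105749 − 26246·12994
1 = −26246·118743 + 29471·105749
1 = 29471·818207 − 203072·118743
So 118743·(-203072) ≡ 1 (mod 818207), giving 118743⁻¹ ≡ 615135.
x ≡ 118743⁻¹·795589 ≡ 615135·795589 ≡ 486605 (mod 818207).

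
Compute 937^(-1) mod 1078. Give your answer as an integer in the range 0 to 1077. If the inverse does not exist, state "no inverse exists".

Run Euclid on (1078, 937):
1078 = 1×937 + 141
937 = 6×141 + 91
141 = 1×91 + 50
91 = 1×50 + 41
50 = 1×41 + 9
41 = 4×9 + 5
9 = 1×5 + 4
5 = 1×4 + 1
4 = 4×1 + 0
Since gcd(937, 1078) = 1, back-substitute to write 1 as a combination:
1 = 5 − 4
1 = −9 + 2·5
1 = 2·41 − 9·9
1 = −9·50 + 11·41
1 = 11·91 − 20·50
1 = −20·141 + 31·91
1 = 31·937 − 206·141
1 = −206·1078 + 237·937
So 937·237 ≡ 1 (mod 1078).

237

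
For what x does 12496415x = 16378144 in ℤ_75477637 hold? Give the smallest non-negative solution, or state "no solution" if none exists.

22212575

First find gcd(12496415, 75477637):
75477637 = 6*12496415 + 499147
12496415 = 25*499147 + 17740
499147 = 28*17740 + 2427
17740 = 7*2427 + 751
2427 = 3*751 + 174
751 = 4*174 + 55
174 = 3*55 + 9
55 = 6*9 + 1
9 = 9*1 + 0
gcd = 1, so a unique solution mod 75477637 exists.
Back-substitute for the Bézout coefficients:
1 = 55 − 6·9
1 = −6·174 + 19·55
1 = 19·751 − 82·174
1 = −82·2427 + 265·751
1 = 265·17740 − 1937·2427
1 = −1937·499147 + 54501·17740
1 = 54501·12496415 − 1364462·499147
1 = −1364462·75477637 + 8241273·12496415
So 12496415·(8241273) ≡ 1 (mod 75477637), giving 12496415⁻¹ ≡ 8241273.
x ≡ 12496415⁻¹·16378144 ≡ 8241273·16378144 ≡ 22212575 (mod 75477637).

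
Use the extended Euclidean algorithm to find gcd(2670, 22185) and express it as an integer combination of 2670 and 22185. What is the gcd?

15

Repeated division:
22185 = 8*2670 + 825
2670 = 3*825 + 195
825 = 4*195 + 45
195 = 4*45 + 15
45 = 3*15 + 0
gcd(2670, 22185) = 15.
Express as a combination:
15 = 195 − 4·45
15 = −4·825 + 17·195
15 = 17·2670 − 55·825
15 = −55·22185 + 457·2670
So 15 = (-55)·22185 + (457)·2670.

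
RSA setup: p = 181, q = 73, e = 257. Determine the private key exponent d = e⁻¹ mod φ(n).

353

φ(n) = (p−1)(q−1) = 180·72 = 12960.
Need d with 257·d ≡ 1 (mod 12960). Apply the extended Euclidean algorithm:
12960 = 50*257 + 110
257 = 2*110 + 37
110 = 2*37 + 36
37 = 1*36 + 1
36 = 36*1 + 0
Back-substitute:
1 = 37 − 36
1 = −110 + 3·37
1 = 3·257 − 7·110
1 = −7·12960 + 353·257
So 257·353 ≡ 1 (mod 12960), hence d = 353.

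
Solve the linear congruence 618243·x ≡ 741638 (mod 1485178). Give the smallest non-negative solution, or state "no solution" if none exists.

270034

First find gcd(618243, 1485178):
1485178 = 2×618243 + 248692
618243 = 2×248692 + 120859
248692 = 2×120859 + 6974
120859 = 17×6974 + 2301
6974 = 3×2301 + 71
2301 = 32×71 + 29
71 = 2×29 + 13
29 = 2×13 + 3
13 = 4×3 + 1
3 = 3×1 + 0
gcd = 1, so a unique solution mod 1485178 exists.
Back-substitute for the Bézout coefficients:
1 = 13 − 4·3
1 = −4·29 + 9·13
1 = 9·71 − 22·29
1 = −22·2301 + 713·71
1 = 713·6974 − 2161·2301
1 = −2161·120859 + 37450·6974
1 = 37450·248692 − 77061·120859
1 = −77061·618243 + 191572·248692
1 = 191572·1485178 − 460205·618243
So 618243·(-460205) ≡ 1 (mod 1485178), giving 618243⁻¹ ≡ 1024973.
x ≡ 618243⁻¹·741638 ≡ 1024973·741638 ≡ 270034 (mod 1485178).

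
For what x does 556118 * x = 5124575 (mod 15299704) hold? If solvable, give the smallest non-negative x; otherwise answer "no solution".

no solution

gcd(556118, 15299704):
15299704 = 27·556118 + 284518
556118 = 1·284518 + 271600
284518 = 1·271600 + 12918
271600 = 21·12918 + 322
12918 = 40·322 + 38
322 = 8·38 + 18
38 = 2·18 + 2
18 = 9·2 + 0
gcd = 2, but 2 ∤ 5124575, so the congruence has no solution.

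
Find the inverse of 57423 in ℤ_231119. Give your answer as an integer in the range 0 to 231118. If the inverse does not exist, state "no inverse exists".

Run Euclid on (231119, 57423):
231119 = 4×57423 + 1427
57423 = 40×1427 + 343
1427 = 4×343 + 55
343 = 6×55 + 13
55 = 4×13 + 3
13 = 4×3 + 1
3 = 3×1 + 0
gcd = 1, so the inverse exists. Back-substitute:
1 = 13 − 4·3
1 = −4·55 + 17·13
1 = 17·343 − 106·55
1 = −106·1427 + 441·343
1 = 441·57423 − 17746·1427
1 = −17746·231119 + 71425·57423
So 57423·71425 ≡ 1 (mod 231119).

71425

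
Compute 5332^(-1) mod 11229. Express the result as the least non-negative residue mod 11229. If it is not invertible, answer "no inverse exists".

3637

Extended Euclidean algorithm:
11229 = 2·5332 + 565
5332 = 9·565 + 247
565 = 2·247 + 71
247 = 3·71 + 34
71 = 2·34 + 3
34 = 11·3 + 1
3 = 3·1 + 0
Since gcd(5332, 11229) = 1, back-substitute to write 1 as a combination:
1 = 34 − 11·3
1 = −11·71 + 23·34
1 = 23·247 − 80·71
1 = −80·565 + 183·247
1 = 183·5332 − 1727·565
1 = −1727·11229 + 3637·5332
So 5332·3637 ≡ 1 (mod 11229).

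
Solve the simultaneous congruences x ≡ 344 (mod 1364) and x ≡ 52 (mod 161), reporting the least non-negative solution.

64452

Write x = 344 + 1364·k. Then 1364·k ≡ 52 − 344 ≡ 30 (mod 161).
Need 1364⁻¹ mod 161. Extended Euclid on (161, 76):
161 = 2×76 + 9
76 = 8×9 + 4
9 = 2×4 + 1
4 = 4×1 + 0
Back-substitute:
1 = 9 − 2·4
1 = −2·76 + 17·9
1 = 17·161 − 36·76
1364⁻¹ ≡ 125 (mod 161), so k ≡ 125·30 ≡ 47 (mod 161).
x = 344 + 1364·47 = 64452.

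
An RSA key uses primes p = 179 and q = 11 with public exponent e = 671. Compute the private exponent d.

φ(n) = (p−1)(q−1) = 178·10 = 1780.
Need d with 671·d ≡ 1 (mod 1780). Apply the extended Euclidean algorithm:
1780 = 2*671 + 438
671 = 1*438 + 233
438 = 1*233 + 205
233 = 1*205 + 28
205 = 7*28 + 9
28 = 3*9 + 1
9 = 9*1 + 0
Back-substitute:
1 = 28 − 3·9
1 = −3·205 + 22·28
1 = 22·233 − 25·205
1 = −25·438 + 47·233
1 = 47·671 − 72·438
1 = −72·1780 + 191·671
So 671·191 ≡ 1 (mod 1780), hence d = 191.

191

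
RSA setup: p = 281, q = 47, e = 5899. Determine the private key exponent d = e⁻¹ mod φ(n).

φ(n) = (p−1)(q−1) = 280·46 = 12880.
Need d with 5899·d ≡ 1 (mod 12880). Apply the extended Euclidean algorithm:
12880 = 2·5899 + 1082
5899 = 5·1082 + 489
1082 = 2·489 + 104
489 = 4·104 + 73
104 = 1·73 + 31
73 = 2·31 + 11
31 = 2·11 + 9
11 = 1·9 + 2
9 = 4·2 + 1
2 = 2·1 + 0
Back-substitute:
1 = 9 − 4·2
1 = −4·11 + 5·9
1 = 5·31 − 14·11
1 = −14·73 + 33·31
1 = 33·104 − 47·73
1 = −47·489 + 221·104
1 = 221·1082 − 489·489
1 = −489·5899 + 2666·1082
1 = 2666·12880 − 5821·5899
So 5899·(-5821) ≡ 1 (mod 12880), hence d ≡ -5821 ≡ 7059 (mod 12880).

7059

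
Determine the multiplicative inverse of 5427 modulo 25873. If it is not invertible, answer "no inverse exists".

6417

Extended Euclidean algorithm:
25873 = 4·5427 + 4165
5427 = 1·4165 + 1262
4165 = 3·1262 + 379
1262 = 3·379 + 125
379 = 3·125 + 4
125 = 31·4 + 1
4 = 4·1 + 0
The gcd is 1. Working backward:
1 = 125 − 31·4
1 = −31·379 + 94·125
1 = 94·1262 − 313·379
1 = −313·4165 + 1033·1262
1 = 1033·5427 − 1346·4165
1 = −1346·25873 + 6417·5427
So 5427·6417 ≡ 1 (mod 25873).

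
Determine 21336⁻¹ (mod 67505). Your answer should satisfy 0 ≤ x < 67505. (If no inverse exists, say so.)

Apply the Euclidean algorithm to 67505 and 21336:
67505 = 3×21336 + 3497
21336 = 6×3497 + 354
3497 = 9×354 + 311
354 = 1×311 + 43
311 = 7×43 + 10
43 = 4×10 + 3
10 = 3×3 + 1
3 = 3×1 + 0
gcd = 1, so the inverse exists. Back-substitute:
1 = 10 − 3·3
1 = −3·43 + 13·10
1 = 13·311 − 94·43
1 = −94·354 + 107·311
1 = 107·3497 − 1057·354
1 = −1057·21336 + 6449·3497
1 = 6449·67505 − 20404·21336
Hence 21336⁻¹ ≡ -20404 ≡ 47101 (mod 67505).

47101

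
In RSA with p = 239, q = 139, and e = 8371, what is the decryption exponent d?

19963

φ(n) = (p−1)(q−1) = 238·138 = 32844.
Need d with 8371·d ≡ 1 (mod 32844). Apply the extended Euclidean algorithm:
32844 = 3·8371 + 7731
8371 = 1·7731 + 640
7731 = 12·640 + 51
640 = 12·51 + 28
51 = 1·28 + 23
28 = 1·23 + 5
23 = 4·5 + 3
5 = 1·3 + 2
3 = 1·2 + 1
2 = 2·1 + 0
Back-substitute:
1 = 3 − 2
1 = −5 + 2·3
1 = 2·23 − 9·5
1 = −9·28 + 11·23
1 = 11·51 − 20·28
1 = −20·640 + 251·51
1 = 251·7731 − 3032·640
1 = −3032·8371 + 3283·7731
1 = 3283·32844 − 12881·8371
So 8371·(-12881) ≡ 1 (mod 32844), hence d ≡ -12881 ≡ 19963 (mod 32844).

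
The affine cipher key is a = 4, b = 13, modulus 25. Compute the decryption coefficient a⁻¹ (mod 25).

gcd(25, 4) by repeated division:
25 = 6·4 + 1
4 = 4·1 + 0
The gcd is 1. Working backward:
1 = 25 − 6·4
So 4·(-6) ≡ 1 (mod 25), and -6 ≡ 19 (mod 25).

19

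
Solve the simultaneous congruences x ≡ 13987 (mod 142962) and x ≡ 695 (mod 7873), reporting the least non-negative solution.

Write x = 13987 + 142962·k. Then 142962·k ≡ 695 − 13987 ≡ 2454 (mod 7873).
Need 142962⁻¹ mod 7873. Extended Euclid on (7873, 1248):
7873 = 6*1248 + 385
1248 = 3*385 + 93
385 = 4*93 + 13
93 = 7*13 + 2
13 = 6*2 + 1
2 = 2*1 + 0
Back-substitute:
1 = 13 − 6·2
1 = −6·93 + 43·13
1 = 43·385 − 178·93
1 = −178·1248 + 577·385
1 = 577·7873 − 3640·1248
142962⁻¹ ≡ 4233 (mod 7873), so k ≡ 4233·2454 ≡ 3295 (mod 7873).
x = 13987 + 142962·3295 = 471073777.

471073777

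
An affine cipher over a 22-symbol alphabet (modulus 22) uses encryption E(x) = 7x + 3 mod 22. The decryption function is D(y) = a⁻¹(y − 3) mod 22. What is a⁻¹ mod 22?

gcd(22, 7) by repeated division:
22 = 3×7 + 1
7 = 7×1 + 0
Since gcd(7, 22) = 1, back-substitute to write 1 as a combination:
1 = 22 − 3·7
Hence 7⁻¹ ≡ -3 ≡ 19 (mod 22).

19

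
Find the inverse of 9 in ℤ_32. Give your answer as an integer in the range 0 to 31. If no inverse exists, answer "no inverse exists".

25

Extended Euclidean algorithm:
32 = 3*9 + 5
9 = 1*5 + 4
5 = 1*4 + 1
4 = 4*1 + 0
gcd = 1, so the inverse exists. Back-substitute:
1 = 5 − 4
1 = −9 + 2·5
1 = 2·32 − 7·9
Hence 9⁻¹ ≡ -7 ≡ 25 (mod 32).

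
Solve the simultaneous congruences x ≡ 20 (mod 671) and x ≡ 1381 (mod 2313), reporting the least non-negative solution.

Write x = 20 + 671·k. Then 671·k ≡ 1381 − 20 ≡ 1361 (mod 2313).
Need 671⁻¹ mod 2313. Extended Euclid on (2313, 671):
2313 = 3×671 + 300
671 = 2×300 + 71
300 = 4×71 + 16
71 = 4×16 + 7
16 = 2×7 + 2
7 = 3×2 + 1
2 = 2×1 + 0
Back-substitute:
1 = 7 − 3·2
1 = −3·16 + 7·7
1 = 7·71 − 31·16
1 = −31·300 + 131·71
1 = 131·671 − 293·300
1 = −293·2313 + 1010·671
671⁻¹ ≡ 1010 (mod 2313), so k ≡ 1010·1361 ≡ 688 (mod 2313).
x = 20 + 671·688 = 461668.

461668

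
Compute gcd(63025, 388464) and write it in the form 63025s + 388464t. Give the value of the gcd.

Euclidean algorithm:
388464 = 6*63025 + 10314
63025 = 6*10314 + 1141
10314 = 9*1141 + 45
1141 = 25*45 + 16
45 = 2*16 + 13
16 = 1*13 + 3
13 = 4*3 + 1
3 = 3*1 + 0
gcd(63025, 388464) = 1.
Back-substituting:
1 = 13 − 4·3
1 = −4·16 + 5·13
1 = 5·45 − 14·16
1 = −14·1141 + 355·45
1 = 355·10314 − 3209·1141
1 = −3209·63025 + 19609·10314
1 = 19609·388464 − 120863·63025
So 1 = (19609)·388464 + (-120863)·63025.

1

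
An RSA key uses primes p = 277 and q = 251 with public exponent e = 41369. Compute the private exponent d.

38729

φ(n) = (p−1)(q−1) = 276·250 = 69000.
Need d with 41369·d ≡ 1 (mod 69000). Apply the extended Euclidean algorithm:
69000 = 1*41369 + 27631
41369 = 1*27631 + 13738
27631 = 2*13738 + 155
13738 = 88*155 + 98
155 = 1*98 + 57
98 = 1*57 + 41
57 = 1*41 + 16
41 = 2*16 + 9
16 = 1*9 + 7
9 = 1*7 + 2
7 = 3*2 + 1
2 = 2*1 + 0
Back-substitute:
1 = 7 − 3·2
1 = −3·9 + 4·7
1 = 4·16 − 7·9
1 = −7·41 + 18·16
1 = 18·57 − 25·41
1 = −25·98 + 43·57
1 = 43·155 − 68·98
1 = −68·13738 + 6027·155
1 = 6027·27631 − 12122·13738
1 = −12122·41369 + 18149·27631
1 = 18149·69000 − 30271·41369
So 41369·(-30271) ≡ 1 (mod 69000), hence d ≡ -30271 ≡ 38729 (mod 69000).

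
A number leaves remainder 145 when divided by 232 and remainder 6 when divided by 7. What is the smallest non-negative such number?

377

Write x = 145 + 232·k. Then 232·k ≡ 6 − 145 ≡ 1 (mod 7).
Need 232⁻¹ mod 7. Extended Euclid on (7, 1):
7 = 7*1 + 0
232⁻¹ ≡ 1 (mod 7), so k ≡ 1·1 ≡ 1 (mod 7).
x = 145 + 232·1 = 377.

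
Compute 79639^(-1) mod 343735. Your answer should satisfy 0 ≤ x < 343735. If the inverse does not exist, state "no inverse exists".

Compute gcd(79639, 343735):
343735 = 4*79639 + 25179
79639 = 3*25179 + 4102
25179 = 6*4102 + 567
4102 = 7*567 + 133
567 = 4*133 + 35
133 = 3*35 + 28
35 = 1*28 + 7
28 = 4*7 + 0
gcd(79639, 343735) = 7 ≠ 1, so 79639 has no multiplicative inverse modulo 343735.

no inverse exists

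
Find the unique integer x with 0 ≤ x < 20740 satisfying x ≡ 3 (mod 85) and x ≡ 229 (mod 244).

9013

Write x = 3 + 85·k. Then 85·k ≡ 229 − 3 ≡ 226 (mod 244).
Need 85⁻¹ mod 244. Extended Euclid on (244, 85):
244 = 2×85 + 74
85 = 1×74 + 11
74 = 6×11 + 8
11 = 1×8 + 3
8 = 2×3 + 2
3 = 1×2 + 1
2 = 2×1 + 0
Back-substitute:
1 = 3 − 2
1 = −8 + 3·3
1 = 3·11 − 4·8
1 = −4·74 + 27·11
1 = 27·85 − 31·74
1 = −31·244 + 89·85
85⁻¹ ≡ 89 (mod 244), so k ≡ 89·226 ≡ 106 (mod 244).
x = 3 + 85·106 = 9013.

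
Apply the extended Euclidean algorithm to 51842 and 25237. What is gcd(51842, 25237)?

Apply Euclid's algorithm to 51842 and 25237:
51842 = 2·25237 + 1368
25237 = 18·1368 + 613
1368 = 2·613 + 142
613 = 4·142 + 45
142 = 3·45 + 7
45 = 6·7 + 3
7 = 2·3 + 1
3 = 3·1 + 0
gcd(51842, 25237) = 1.
Express as a combination:
1 = 7 − 2·3
1 = −2·45 + 13·7
1 = 13·142 − 41·45
1 = −41·613 + 177·142
1 = 177·1368 − 395·613
1 = −395·25237 + 7287·1368
1 = 7287·51842 − 14969·25237
So 1 = (7287)·51842 + (-14969)·25237.

1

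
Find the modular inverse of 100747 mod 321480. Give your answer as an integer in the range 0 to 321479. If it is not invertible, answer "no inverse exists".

169003

Apply the Euclidean algorithm to 321480 and 100747:
321480 = 3×100747 + 19239
100747 = 5×19239 + 4552
19239 = 4×4552 + 1031
4552 = 4×1031 + 428
1031 = 2×428 + 175
428 = 2×175 + 78
175 = 2×78 + 19
78 = 4×19 + 2
19 = 9×2 + 1
2 = 2×1 + 0
gcd = 1, so the inverse exists. Back-substitute:
1 = 19 − 9·2
1 = −9·78 + 37·19
1 = 37·175 − 83·78
1 = −83·428 + 203·175
1 = 203·1031 − 489·428
1 = −489·4552 + 2159·1031
1 = 2159·19239 − 9125·4552
1 = −9125·100747 + 47784·19239
1 = 47784·321480 − 152477·100747
Hence 100747⁻¹ ≡ -152477 ≡ 169003 (mod 321480).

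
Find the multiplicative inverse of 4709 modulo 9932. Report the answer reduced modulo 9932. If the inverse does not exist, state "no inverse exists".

6821

gcd(9932, 4709) by repeated division:
9932 = 2·4709 + 514
4709 = 9·514 + 83
514 = 6·83 + 16
83 = 5·16 + 3
16 = 5·3 + 1
3 = 3·1 + 0
The gcd is 1. Working backward:
1 = 16 − 5·3
1 = −5·83 + 26·16
1 = 26·514 − 161·83
1 = −161·4709 + 1475·514
1 = 1475·9932 − 3111·4709
Hence 4709⁻¹ ≡ -3111 ≡ 6821 (mod 9932).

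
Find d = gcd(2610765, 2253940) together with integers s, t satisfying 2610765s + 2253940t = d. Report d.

5

Repeated division:
2610765 = 1·2253940 + 356825
2253940 = 6·356825 + 112990
356825 = 3·112990 + 17855
112990 = 6·17855 + 5860
17855 = 3·5860 + 275
5860 = 21·275 + 85
275 = 3·85 + 20
85 = 4·20 + 5
20 = 4·5 + 0
gcd(2610765, 2253940) = 5.
Working backward:
5 = 85 − 4·20
5 = −4·275 + 13·85
5 = 13·5860 − 277·275
5 = −277·17855 + 844·5860
5 = 844·112990 − 5341·17855
5 = −5341·356825 + 16867·112990
5 = 16867·2253940 − 106543·356825
5 = −106543·2610765 + 123410·2253940
So 5 = (-106543)·2610765 + (123410)·2253940.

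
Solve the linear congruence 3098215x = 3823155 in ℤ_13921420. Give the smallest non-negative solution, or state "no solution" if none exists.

99417

First find gcd(3098215, 13921420):
13921420 = 4×3098215 + 1528560
3098215 = 2×1528560 + 41095
1528560 = 37×41095 + 8045
41095 = 5×8045 + 870
8045 = 9×870 + 215
870 = 4×215 + 10
215 = 21×10 + 5
10 = 2×5 + 0
gcd = 5 and 5 | 3823155, so solutions exist. Divide through by 5: 619643x ≡ 764631 (mod 2784284).
Now find 619643⁻¹ mod 2784284:
2784284 = 4*619643 + 305712
619643 = 2*305712 + 8219
305712 = 37*8219 + 1609
8219 = 5*1609 + 174
1609 = 9*174 + 43
174 = 4*43 + 2
43 = 21*2 + 1
2 = 2*1 + 0
Back-substitute:
1 = 43 − 21·2
1 = −21·174 + 85·43
1 = 85·1609 − 786·174
1 = −786·8219 + 4015·1609
1 = 4015·305712 − 149341·8219
1 = −149341·619643 + 302697·305712
1 = 302697·2784284 − 1360129·619643
So 619643·(-1360129) ≡ 1 (mod 2784284), i.e. 619643⁻¹ ≡ 1424155.
Then x ≡ 1424155·764631 ≡ 99417 (mod 2784284); the smallest non-negative solution is x = 99417.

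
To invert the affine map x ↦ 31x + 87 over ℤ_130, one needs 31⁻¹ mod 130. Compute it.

Extended Euclidean algorithm:
130 = 4·31 + 6
31 = 5·6 + 1
6 = 6·1 + 0
gcd = 1, so the inverse exists. Back-substitute:
1 = 31 − 5·6
1 = −5·130 + 21·31
So 31·21 ≡ 1 (mod 130).

21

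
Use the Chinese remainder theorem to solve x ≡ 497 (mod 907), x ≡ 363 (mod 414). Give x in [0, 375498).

Write x = 497 + 907·k. Then 907·k ≡ 363 − 497 ≡ 280 (mod 414).
Need 907⁻¹ mod 414. Extended Euclid on (414, 79):
414 = 5×79 + 19
79 = 4×19 + 3
19 = 6×3 + 1
3 = 3×1 + 0
Back-substitute:
1 = 19 − 6·3
1 = −6·79 + 25·19
1 = 25·414 − 131·79
907⁻¹ ≡ 283 (mod 414), so k ≡ 283·280 ≡ 166 (mod 414).
x = 497 + 907·166 = 151059.

151059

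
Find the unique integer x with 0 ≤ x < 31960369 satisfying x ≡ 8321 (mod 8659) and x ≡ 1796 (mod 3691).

31899418

Write x = 8321 + 8659·k. Then 8659·k ≡ 1796 − 8321 ≡ 857 (mod 3691).
Need 8659⁻¹ mod 3691. Extended Euclid on (3691, 1277):
3691 = 2·1277 + 1137
1277 = 1·1137 + 140
1137 = 8·140 + 17
140 = 8·17 + 4
17 = 4·4 + 1
4 = 4·1 + 0
Back-substitute:
1 = 17 − 4·4
1 = −4·140 + 33·17
1 = 33·1137 − 268·140
1 = −268·1277 + 301·1137
1 = 301·3691 − 870·1277
8659⁻¹ ≡ 2821 (mod 3691), so k ≡ 2821·857 ≡ 3683 (mod 3691).
x = 8321 + 8659·3683 = 31899418.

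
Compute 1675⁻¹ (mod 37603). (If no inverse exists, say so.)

Extended Euclidean algorithm:
37603 = 22×1675 + 753
1675 = 2×753 + 169
753 = 4×169 + 77
169 = 2×77 + 15
77 = 5×15 + 2
15 = 7×2 + 1
2 = 2×1 + 0
gcd = 1, so the inverse exists. Back-substitute:
1 = 15 − 7·2
1 = −7·77 + 36·15
1 = 36·169 − 79·77
1 = −79·753 + 352·169
1 = 352·1675 − 783·753
1 = −783·37603 + 17578·1675
So 1675·17578 ≡ 1 (mod 37603).

17578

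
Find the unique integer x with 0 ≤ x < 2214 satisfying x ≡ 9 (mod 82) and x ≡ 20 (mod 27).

911

Write x = 9 + 82·k. Then 82·k ≡ 20 − 9 ≡ 11 (mod 27).
Need 82⁻¹ mod 27. Extended Euclid on (27, 1):
27 = 27*1 + 0
82⁻¹ ≡ 1 (mod 27), so k ≡ 1·11 ≡ 11 (mod 27).
x = 9 + 82·11 = 911.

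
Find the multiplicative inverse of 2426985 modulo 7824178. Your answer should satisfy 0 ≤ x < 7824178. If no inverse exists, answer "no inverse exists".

Extended Euclidean algorithm:
7824178 = 3·2426985 + 543223
2426985 = 4·543223 + 254093
543223 = 2·254093 + 35037
254093 = 7·35037 + 8834
35037 = 3·8834 + 8535
8834 = 1·8535 + 299
8535 = 28·299 + 163
299 = 1·163 + 136
163 = 1·136 + 27
136 = 5·27 + 1
27 = 27·1 + 0
gcd = 1, so the inverse exists. Back-substitute:
1 = 136 − 5·27
1 = −5·163 + 6·136
1 = 6·299 − 11·163
1 = −11·8535 + 314·299
1 = 314·8834 − 325·8535
1 = −325·35037 + 1289·8834
1 = 1289·254093 − 9348·35037
1 = −9348·543223 + 19985·254093
1 = 19985·2426985 − 89288·543223
1 = −89288·7824178 + 287849·2426985
So 2426985·287849 ≡ 1 (mod 7824178).

287849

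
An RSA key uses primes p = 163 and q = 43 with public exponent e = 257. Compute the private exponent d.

2621

φ(n) = (p−1)(q−1) = 162·42 = 6804.
Need d with 257·d ≡ 1 (mod 6804). Apply the extended Euclidean algorithm:
6804 = 26×257 + 122
257 = 2×122 + 13
122 = 9×13 + 5
13 = 2×5 + 3
5 = 1×3 + 2
3 = 1×2 + 1
2 = 2×1 + 0
Back-substitute:
1 = 3 − 2
1 = −5 + 2·3
1 = 2·13 − 5·5
1 = −5·122 + 47·13
1 = 47·257 − 99·122
1 = −99·6804 + 2621·257
So 257·2621 ≡ 1 (mod 6804), hence d = 2621.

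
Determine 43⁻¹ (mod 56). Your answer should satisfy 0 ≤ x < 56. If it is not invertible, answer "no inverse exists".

43

Extended Euclidean algorithm:
56 = 1*43 + 13
43 = 3*13 + 4
13 = 3*4 + 1
4 = 4*1 + 0
The gcd is 1. Working backward:
1 = 13 − 3·4
1 = −3·43 + 10·13
1 = 10·56 − 13·43
Hence 43⁻¹ ≡ -13 ≡ 43 (mod 56).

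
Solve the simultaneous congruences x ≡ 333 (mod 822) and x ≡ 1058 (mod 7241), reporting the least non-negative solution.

2991591

Write x = 333 + 822·k. Then 822·k ≡ 1058 − 333 ≡ 725 (mod 7241).
Need 822⁻¹ mod 7241. Extended Euclid on (7241, 822):
7241 = 8·822 + 665
822 = 1·665 + 157
665 = 4·157 + 37
157 = 4·37 + 9
37 = 4·9 + 1
9 = 9·1 + 0
Back-substitute:
1 = 37 − 4·9
1 = −4·157 + 17·37
1 = 17·665 − 72·157
1 = −72·822 + 89·665
1 = 89·7241 − 784·822
822⁻¹ ≡ 6457 (mod 7241), so k ≡ 6457·725 ≡ 3639 (mod 7241).
x = 333 + 822·3639 = 2991591.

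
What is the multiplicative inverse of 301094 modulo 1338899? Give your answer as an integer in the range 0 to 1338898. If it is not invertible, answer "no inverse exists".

1120860

gcd(1338899, 301094) by repeated division:
1338899 = 4×301094 + 134523
301094 = 2×134523 + 32048
134523 = 4×32048 + 6331
32048 = 5×6331 + 393
6331 = 16×393 + 43
393 = 9×43 + 6
43 = 7×6 + 1
6 = 6×1 + 0
Since gcd(301094, 1338899) = 1, back-substitute to write 1 as a combination:
1 = 43 − 7·6
1 = −7·393 + 64·43
1 = 64·6331 − 1031·393
1 = −1031·32048 + 5219·6331
1 = 5219·134523 − 21907·32048
1 = −21907·301094 + 49033·134523
1 = 49033·1338899 − 218039·301094
Hence 301094⁻¹ ≡ -218039 ≡ 1120860 (mod 1338899).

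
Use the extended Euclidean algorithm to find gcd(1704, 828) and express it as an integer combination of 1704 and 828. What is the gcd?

Apply Euclid's algorithm to 1704 and 828:
1704 = 2*828 + 48
828 = 17*48 + 12
48 = 4*12 + 0
gcd(1704, 828) = 12.
Back-substituting:
12 = 828 − 17·48
12 = −17·1704 + 35·828
So 12 = (-17)·1704 + (35)·828.

12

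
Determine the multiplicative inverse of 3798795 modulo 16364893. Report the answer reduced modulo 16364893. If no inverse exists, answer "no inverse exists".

gcd(16364893, 3798795) by repeated division:
16364893 = 4×3798795 + 1169713
3798795 = 3×1169713 + 289656
1169713 = 4×289656 + 11089
289656 = 26×11089 + 1342
11089 = 8×1342 + 353
1342 = 3×353 + 283
353 = 1×283 + 70
283 = 4×70 + 3
70 = 23×3 + 1
3 = 3×1 + 0
The gcd is 1. Working backward:
1 = 70 − 23·3
1 = −23·283 + 93·70
1 = 93·353 − 116·283
1 = −116·1342 + 441·353
1 = 441·11089 − 3644·1342
1 = −3644·289656 + 95185·11089
1 = 95185·1169713 − 384384·289656
1 = −384384·3798795 + 1248337·1169713
1 = 1248337·16364893 − 5377732·3798795
So 3798795·(-5377732) ≡ 1 (mod 16364893), and -5377732 ≡ 10987161 (mod 16364893).

10987161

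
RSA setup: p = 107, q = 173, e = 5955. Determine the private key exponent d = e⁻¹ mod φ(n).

14059

φ(n) = (p−1)(q−1) = 106·172 = 18232.
Need d with 5955·d ≡ 1 (mod 18232). Apply the extended Euclidean algorithm:
18232 = 3×5955 + 367
5955 = 16×367 + 83
367 = 4×83 + 35
83 = 2×35 + 13
35 = 2×13 + 9
13 = 1×9 + 4
9 = 2×4 + 1
4 = 4×1 + 0
Back-substitute:
1 = 9 − 2·4
1 = −2·13 + 3·9
1 = 3·35 − 8·13
1 = −8·83 + 19·35
1 = 19·367 − 84·83
1 = −84·5955 + 1363·367
1 = 1363·18232 − 4173·5955
So 5955·(-4173) ≡ 1 (mod 18232), hence d ≡ -4173 ≡ 14059 (mod 18232).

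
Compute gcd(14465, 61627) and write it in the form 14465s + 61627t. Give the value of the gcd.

Repeated division:
61627 = 4·14465 + 3767
14465 = 3·3767 + 3164
3767 = 1·3164 + 603
3164 = 5·603 + 149
603 = 4·149 + 7
149 = 21·7 + 2
7 = 3·2 + 1
2 = 2·1 + 0
gcd(14465, 61627) = 1.
Back-substituting:
1 = 7 − 3·2
1 = −3·149 + 64·7
1 = 64·603 − 259·149
1 = −259·3164 + 1359·603
1 = 1359·3767 − 1618·3164
1 = −1618·14465 + 6213·3767
1 = 6213·61627 − 26470·14465
So 1 = (6213)·61627 + (-26470)·14465.

1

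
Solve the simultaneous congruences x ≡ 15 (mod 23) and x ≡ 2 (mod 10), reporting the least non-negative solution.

222

Write x = 15 + 23·k. Then 23·k ≡ 2 − 15 ≡ 7 (mod 10).
Need 23⁻¹ mod 10. Extended Euclid on (10, 3):
10 = 3·3 + 1
3 = 3·1 + 0
Back-substitute:
1 = 10 − 3·3
23⁻¹ ≡ 7 (mod 10), so k ≡ 7·7 ≡ 9 (mod 10).
x = 15 + 23·9 = 222.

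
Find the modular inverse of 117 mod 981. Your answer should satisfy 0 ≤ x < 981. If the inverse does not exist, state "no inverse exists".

Compute gcd(117, 981):
981 = 8*117 + 45
117 = 2*45 + 27
45 = 1*27 + 18
27 = 1*18 + 9
18 = 2*9 + 0
gcd(117, 981) = 9 ≠ 1, so 117 has no multiplicative inverse modulo 981.

no inverse exists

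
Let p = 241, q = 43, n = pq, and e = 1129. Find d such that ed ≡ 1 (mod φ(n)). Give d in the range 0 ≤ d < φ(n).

φ(n) = (p−1)(q−1) = 240·42 = 10080.
Need d with 1129·d ≡ 1 (mod 10080). Apply the extended Euclidean algorithm:
10080 = 8·1129 + 1048
1129 = 1·1048 + 81
1048 = 12·81 + 76
81 = 1·76 + 5
76 = 15·5 + 1
5 = 5·1 + 0
Back-substitute:
1 = 76 − 15·5
1 = −15·81 + 16·76
1 = 16·1048 − 207·81
1 = −207·1129 + 223·1048
1 = 223·10080 − 1991·1129
So 1129·(-1991) ≡ 1 (mod 10080), hence d ≡ -1991 ≡ 8089 (mod 10080).

8089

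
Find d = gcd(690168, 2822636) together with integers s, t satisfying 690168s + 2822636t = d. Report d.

4

Repeated division:
2822636 = 4·690168 + 61964
690168 = 11·61964 + 8564
61964 = 7·8564 + 2016
8564 = 4·2016 + 500
2016 = 4·500 + 16
500 = 31·16 + 4
16 = 4·4 + 0
gcd(690168, 2822636) = 4.
Express as a combination:
4 = 500 − 31·16
4 = −31·2016 + 125·500
4 = 125·8564 − 531·2016
4 = −531·61964 + 3842·8564
4 = 3842·690168 − 42793·61964
4 = −42793·2822636 + 175014·690168
So 4 = (-42793)·2822636 + (175014)·690168.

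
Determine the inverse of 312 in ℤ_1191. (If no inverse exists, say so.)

Compute gcd(312, 1191):
1191 = 3·312 + 255
312 = 1·255 + 57
255 = 4·57 + 27
57 = 2·27 + 3
27 = 9·3 + 0
The gcd is 3, not 1, hence no inverse exists.

no inverse exists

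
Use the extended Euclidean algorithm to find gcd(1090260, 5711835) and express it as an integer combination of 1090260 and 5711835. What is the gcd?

15

Apply Euclid's algorithm to 5711835 and 1090260:
5711835 = 5·1090260 + 260535
1090260 = 4·260535 + 48120
260535 = 5·48120 + 19935
48120 = 2·19935 + 8250
19935 = 2·8250 + 3435
8250 = 2·3435 + 1380
3435 = 2·1380 + 675
1380 = 2·675 + 30
675 = 22·30 + 15
30 = 2·15 + 0
gcd(1090260, 5711835) = 15.
Working backward:
15 = 675 − 22·30
15 = −22·1380 + 45·675
15 = 45·3435 − 112·1380
15 = −112·8250 + 269·3435
15 = 269·19935 − 650·8250
15 = −650·48120 + 1569·19935
15 = 1569·260535 − 8495·48120
15 = −8495·1090260 + 35549·260535
15 = 35549·5711835 − 186240·1090260
So 15 = (35549)·5711835 + (-186240)·1090260.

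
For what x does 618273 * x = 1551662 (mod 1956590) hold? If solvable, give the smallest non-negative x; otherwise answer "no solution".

1283174

First find gcd(618273, 1956590):
1956590 = 3*618273 + 101771
618273 = 6*101771 + 7647
101771 = 13*7647 + 2360
7647 = 3*2360 + 567
2360 = 4*567 + 92
567 = 6*92 + 15
92 = 6*15 + 2
15 = 7*2 + 1
2 = 2*1 + 0
gcd = 1, so a unique solution mod 1956590 exists.
Back-substitute for the Bézout coefficients:
1 = 15 − 7·2
1 = −7·92 + 43·15
1 = 43·567 − 265·92
1 = −265·2360 + 1103·567
1 = 1103·7647 − 3574·2360
1 = −3574·101771 + 47565·7647
1 = 47565·618273 − 288964·101771
1 = −288964·1956590 + 914457·618273
So 618273·(914457) ≡ 1 (mod 1956590), giving 618273⁻¹ ≡ 914457.
x ≡ 618273⁻¹·1551662 ≡ 914457·1551662 ≡ 1283174 (mod 1956590).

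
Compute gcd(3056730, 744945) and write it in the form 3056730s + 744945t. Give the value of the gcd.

15

Apply Euclid's algorithm to 3056730 and 744945:
3056730 = 4·744945 + 76950
744945 = 9·76950 + 52395
76950 = 1·52395 + 24555
52395 = 2·24555 + 3285
24555 = 7·3285 + 1560
3285 = 2·1560 + 165
1560 = 9·165 + 75
165 = 2·75 + 15
75 = 5·15 + 0
gcd(3056730, 744945) = 15.
Working backward:
15 = 165 − 2·75
15 = −2·1560 + 19·165
15 = 19·3285 − 40·1560
15 = −40·24555 + 299·3285
15 = 299·52395 − 638·24555
15 = −638·76950 + 937·52395
15 = 937·744945 − 9071·76950
15 = −9071·3056730 + 37221·744945
So 15 = (-9071)·3056730 + (37221)·744945.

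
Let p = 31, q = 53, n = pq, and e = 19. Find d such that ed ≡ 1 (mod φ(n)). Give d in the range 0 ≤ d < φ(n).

739

φ(n) = (p−1)(q−1) = 30·52 = 1560.
Need d with 19·d ≡ 1 (mod 1560). Apply the extended Euclidean algorithm:
1560 = 82*19 + 2
19 = 9*2 + 1
2 = 2*1 + 0
Back-substitute:
1 = 19 − 9·2
1 = −9·1560 + 739·19
So 19·739 ≡ 1 (mod 1560), hence d = 739.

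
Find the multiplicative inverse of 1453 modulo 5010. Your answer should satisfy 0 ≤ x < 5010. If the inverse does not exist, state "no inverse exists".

3517

gcd(5010, 1453) by repeated division:
5010 = 3*1453 + 651
1453 = 2*651 + 151
651 = 4*151 + 47
151 = 3*47 + 10
47 = 4*10 + 7
10 = 1*7 + 3
7 = 2*3 + 1
3 = 3*1 + 0
The gcd is 1. Working backward:
1 = 7 − 2·3
1 = −2·10 + 3·7
1 = 3·47 − 14·10
1 = −14·151 + 45·47
1 = 45·651 − 194·151
1 = −194·1453 + 433·651
1 = 433·5010 − 1493·1453
So 1453·(-1493) ≡ 1 (mod 5010), and -1493 ≡ 3517 (mod 5010).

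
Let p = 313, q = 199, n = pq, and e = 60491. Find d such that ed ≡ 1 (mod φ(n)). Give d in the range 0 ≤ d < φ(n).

φ(n) = (p−1)(q−1) = 312·198 = 61776.
Need d with 60491·d ≡ 1 (mod 61776). Apply the extended Euclidean algorithm:
61776 = 1×60491 + 1285
60491 = 47×1285 + 96
1285 = 13×96 + 37
96 = 2×37 + 22
37 = 1×22 + 15
22 = 1×15 + 7
15 = 2×7 + 1
7 = 7×1 + 0
Back-substitute:
1 = 15 − 2·7
1 = −2·22 + 3·15
1 = 3·37 − 5·22
1 = −5·96 + 13·37
1 = 13·1285 − 174·96
1 = −174·60491 + 8191·1285
1 = 8191·61776 − 8365·60491
So 60491·(-8365) ≡ 1 (mod 61776), hence d ≡ -8365 ≡ 53411 (mod 61776).

53411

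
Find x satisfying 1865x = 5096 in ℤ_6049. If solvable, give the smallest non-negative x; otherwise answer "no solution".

First find gcd(1865, 6049):
6049 = 3*1865 + 454
1865 = 4*454 + 49
454 = 9*49 + 13
49 = 3*13 + 10
13 = 1*10 + 3
10 = 3*3 + 1
3 = 3*1 + 0
gcd = 1, so a unique solution mod 6049 exists.
Back-substitute for the Bézout coefficients:
1 = 10 − 3·3
1 = −3·13 + 4·10
1 = 4·49 − 15·13
1 = −15·454 + 139·49
1 = 139·1865 − 571·454
1 = −571·6049 + 1852·1865
So 1865·(1852) ≡ 1 (mod 6049), giving 1865⁻¹ ≡ 1852.
x ≡ 1865⁻¹·5096 ≡ 1852·5096 ≡ 1352 (mod 6049).

1352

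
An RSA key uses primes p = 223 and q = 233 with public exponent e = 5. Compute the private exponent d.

10301

φ(n) = (p−1)(q−1) = 222·232 = 51504.
Need d with 5·d ≡ 1 (mod 51504). Apply the extended Euclidean algorithm:
51504 = 10300*5 + 4
5 = 1*4 + 1
4 = 4*1 + 0
Back-substitute:
1 = 5 − 4
1 = −51504 + 10301·5
So 5·10301 ≡ 1 (mod 51504), hence d = 10301.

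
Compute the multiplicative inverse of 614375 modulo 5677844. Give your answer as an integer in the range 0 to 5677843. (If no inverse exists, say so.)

4284627

Run Euclid on (5677844, 614375):
5677844 = 9*614375 + 148469
614375 = 4*148469 + 20499
148469 = 7*20499 + 4976
20499 = 4*4976 + 595
4976 = 8*595 + 216
595 = 2*216 + 163
216 = 1*163 + 53
163 = 3*53 + 4
53 = 13*4 + 1
4 = 4*1 + 0
gcd = 1, so the inverse exists. Back-substitute:
1 = 53 − 13·4
1 = −13·163 + 40·53
1 = 40·216 − 53·163
1 = −53·595 + 146·216
1 = 146·4976 − 1221·595
1 = −1221·20499 + 5030·4976
1 = 5030·148469 − 36431·20499
1 = −36431·614375 + 150754·148469
1 = 150754·5677844 − 1393217·614375
Hence 614375⁻¹ ≡ -1393217 ≡ 4284627 (mod 5677844).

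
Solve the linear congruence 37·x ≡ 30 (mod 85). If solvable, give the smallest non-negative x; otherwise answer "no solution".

First find gcd(37, 85):
85 = 2·37 + 11
37 = 3·11 + 4
11 = 2·4 + 3
4 = 1·3 + 1
3 = 3·1 + 0
gcd = 1, so a unique solution mod 85 exists.
Back-substitute for the Bézout coefficients:
1 = 4 − 3
1 = −11 + 3·4
1 = 3·37 − 10·11
1 = −10·85 + 23·37
So 37·(23) ≡ 1 (mod 85), giving 37⁻¹ ≡ 23.
x ≡ 37⁻¹·30 ≡ 23·30 ≡ 10 (mod 85).

10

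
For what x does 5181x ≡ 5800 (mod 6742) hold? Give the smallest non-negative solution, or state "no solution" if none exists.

First find gcd(5181, 6742):
6742 = 1*5181 + 1561
5181 = 3*1561 + 498
1561 = 3*498 + 67
498 = 7*67 + 29
67 = 2*29 + 9
29 = 3*9 + 2
9 = 4*2 + 1
2 = 2*1 + 0
gcd = 1, so a unique solution mod 6742 exists.
Back-substitute for the Bézout coefficients:
1 = 9 − 4·2
1 = −4·29 + 13·9
1 = 13·67 − 30·29
1 = −30·498 + 223·67
1 = 223·1561 − 699·498
1 = −699·5181 + 2320·1561
1 = 2320·6742 − 3019·5181
So 5181·(-3019) ≡ 1 (mod 6742), giving 5181⁻¹ ≡ 3723.
x ≡ 5181⁻¹·5800 ≡ 3723·5800 ≡ 5516 (mod 6742).

5516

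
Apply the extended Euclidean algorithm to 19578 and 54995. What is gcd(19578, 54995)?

Repeated division:
54995 = 2×19578 + 15839
19578 = 1×15839 + 3739
15839 = 4×3739 + 883
3739 = 4×883 + 207
883 = 4×207 + 55
207 = 3×55 + 42
55 = 1×42 + 13
42 = 3×13 + 3
13 = 4×3 + 1
3 = 3×1 + 0
gcd(19578, 54995) = 1.
Working backward:
1 = 13 − 4·3
1 = −4·42 + 13·13
1 = 13·55 − 17·42
1 = −17·207 + 64·55
1 = 64·883 − 273·207
1 = −273·3739 + 1156·883
1 = 1156·15839 − 4897·3739
1 = −4897·19578 + 6053·15839
1 = 6053·54995 − 17003·19578
So 1 = (6053)·54995 + (-17003)·19578.

1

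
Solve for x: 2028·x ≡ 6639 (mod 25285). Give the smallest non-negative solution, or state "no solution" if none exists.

no solution

gcd(2028, 25285):
25285 = 12×2028 + 949
2028 = 2×949 + 130
949 = 7×130 + 39
130 = 3×39 + 13
39 = 3×13 + 0
gcd = 13, but 13 ∤ 6639, so the congruence has no solution.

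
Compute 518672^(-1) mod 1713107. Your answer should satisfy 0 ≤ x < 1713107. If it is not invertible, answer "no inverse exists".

no inverse exists

Compute gcd(518672, 1713107):
1713107 = 3·518672 + 157091
518672 = 3·157091 + 47399
157091 = 3·47399 + 14894
47399 = 3·14894 + 2717
14894 = 5·2717 + 1309
2717 = 2·1309 + 99
1309 = 13·99 + 22
99 = 4·22 + 11
22 = 2·11 + 0
Since gcd = 11 > 1, 518672 is not a unit mod 1713107.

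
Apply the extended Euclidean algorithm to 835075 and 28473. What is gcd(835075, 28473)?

1

Repeated division:
835075 = 29·28473 + 9358
28473 = 3·9358 + 399
9358 = 23·399 + 181
399 = 2·181 + 37
181 = 4·37 + 33
37 = 1·33 + 4
33 = 8·4 + 1
4 = 4·1 + 0
gcd(835075, 28473) = 1.
Working backward:
1 = 33 − 8·4
1 = −8·37 + 9·33
1 = 9·181 − 44·37
1 = −44·399 + 97·181
1 = 97·9358 − 2275·399
1 = −2275·28473 + 6922·9358
1 = 6922·835075 − 203013·28473
So 1 = (6922)·835075 + (-203013)·28473.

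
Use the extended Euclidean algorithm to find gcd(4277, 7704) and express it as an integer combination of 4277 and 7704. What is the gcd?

Apply Euclid's algorithm to 7704 and 4277:
7704 = 1×4277 + 3427
4277 = 1×3427 + 850
3427 = 4×850 + 27
850 = 31×27 + 13
27 = 2×13 + 1
13 = 13×1 + 0
gcd(4277, 7704) = 1.
Express as a combination:
1 = 27 − 2·13
1 = −2·850 + 63·27
1 = 63·3427 − 254·850
1 = −254·4277 + 317·3427
1 = 317·7704 − 571·4277
So 1 = (317)·7704 + (-571)·4277.

1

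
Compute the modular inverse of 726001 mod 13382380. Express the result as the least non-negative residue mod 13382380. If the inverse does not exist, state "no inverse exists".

1410641

Extended Euclidean algorithm:
13382380 = 18×726001 + 314362
726001 = 2×314362 + 97277
314362 = 3×97277 + 22531
97277 = 4×22531 + 7153
22531 = 3×7153 + 1072
7153 = 6×1072 + 721
1072 = 1×721 + 351
721 = 2×351 + 19
351 = 18×19 + 9
19 = 2×9 + 1
9 = 9×1 + 0
gcd = 1, so the inverse exists. Back-substitute:
1 = 19 − 2·9
1 = −2·351 + 37·19
1 = 37·721 − 76·351
1 = −76·1072 + 113·721
1 = 113·7153 − 754·1072
1 = −754·22531 + 2375·7153
1 = 2375·97277 − 10254·22531
1 = −10254·314362 + 33137·97277
1 = 33137·726001 − 76528·314362
1 = −76528·13382380 + 1410641·726001
So 726001·1410641 ≡ 1 (mod 13382380).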